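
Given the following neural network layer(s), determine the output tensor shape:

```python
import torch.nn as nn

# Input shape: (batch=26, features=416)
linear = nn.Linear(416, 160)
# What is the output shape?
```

Input: (26, 416) -> Output: (26, 160)

Answer: (26, 160)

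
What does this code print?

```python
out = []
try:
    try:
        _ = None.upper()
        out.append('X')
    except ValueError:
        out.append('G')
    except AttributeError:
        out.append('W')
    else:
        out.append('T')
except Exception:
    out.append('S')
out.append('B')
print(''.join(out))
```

Execution trace: 'W' (inner except AttributeError) → 'B' (after the try/except). Output: WB

Answer: WB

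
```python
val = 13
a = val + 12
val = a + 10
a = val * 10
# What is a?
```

Trace:
`val = 13` → val = 13
`a = val + 12` → a = 25
`val = a + 10` → val = 35
`a = val * 10` → a = 350
So a = 350

Answer: 350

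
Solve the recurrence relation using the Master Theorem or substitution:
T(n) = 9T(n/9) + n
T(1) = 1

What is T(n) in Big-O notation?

By Master Theorem: a=9, b=9, f(n)=n. Since log_9(9) = 1 and f(n) = Θ(n^1), Case 2 applies. T(n) = O(n log n).

Answer: O(n log n)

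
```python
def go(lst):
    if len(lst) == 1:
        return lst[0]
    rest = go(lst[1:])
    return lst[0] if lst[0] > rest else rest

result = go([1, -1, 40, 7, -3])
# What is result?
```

Recursive max over [1, -1, 40, 7, -3] = 40

Answer: 40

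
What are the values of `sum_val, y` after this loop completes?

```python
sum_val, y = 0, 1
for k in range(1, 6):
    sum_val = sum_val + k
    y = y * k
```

Sum and factorial of 1 to 5
`sum_val, y` takes the values: (0, 1) → (1, 1) → (3, 1) → (3, 2) → (6, 2) → (6, 6) → (10, 6) → (10, 24) → (15, 24) → (15, 120)

Answer: 15, 120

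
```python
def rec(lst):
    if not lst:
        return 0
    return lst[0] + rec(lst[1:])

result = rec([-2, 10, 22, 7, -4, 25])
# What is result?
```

(-2) + 10 + 22 + 7 + (-4) + 25 + 0 = 58

Answer: 58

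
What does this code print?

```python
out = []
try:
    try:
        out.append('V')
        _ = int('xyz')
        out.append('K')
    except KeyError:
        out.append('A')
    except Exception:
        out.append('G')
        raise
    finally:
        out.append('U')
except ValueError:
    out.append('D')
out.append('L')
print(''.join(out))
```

Execution trace: 'V' (inner try body) → 'G' (inner except Exception) → 'U' (inner finally) → 'D' (outer except ValueError) → 'L' (after the try/except). Output: VGUDL

Answer: VGUDL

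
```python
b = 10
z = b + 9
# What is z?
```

Trace:
`b = 10` → b = 10
`z = b + 9` → z = 19
So z = 19

Answer: 19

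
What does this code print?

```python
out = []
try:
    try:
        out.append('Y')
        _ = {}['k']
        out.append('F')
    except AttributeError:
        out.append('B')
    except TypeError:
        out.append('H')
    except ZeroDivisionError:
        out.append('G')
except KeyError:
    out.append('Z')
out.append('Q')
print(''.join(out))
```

Execution trace: 'Y' (try body) → 'Z' (outer except KeyError) → 'Q' (after the try/except). Output: YZQ

Answer: YZQ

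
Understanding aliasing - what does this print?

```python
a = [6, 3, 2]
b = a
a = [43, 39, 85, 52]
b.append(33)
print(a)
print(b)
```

Key concept: rebinding vs mutation: a is rebound to a new list, b still points at the original.
Step by step:
`a = [6, 3, 2]` → a = [6, 3, 2]
`b = a` → b = [6, 3, 2] (same object as a)
`a = [43, 39, 85, 52]` → a = [43, 39, 85, 52]
`b.append(33)` → b = [6, 3, 2, 33]
`print(a)` → prints [43, 39, 85, 52]
`print(b)` → prints [6, 3, 2, 33]

Answer:
[43, 39, 85, 52]
[6, 3, 2, 33]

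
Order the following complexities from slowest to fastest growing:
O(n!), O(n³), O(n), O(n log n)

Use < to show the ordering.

Ordered by growth rate: O(n) < O(n log n) < O(n³) < O(n!)

Answer: O(n) < O(n log n) < O(n³) < O(n!)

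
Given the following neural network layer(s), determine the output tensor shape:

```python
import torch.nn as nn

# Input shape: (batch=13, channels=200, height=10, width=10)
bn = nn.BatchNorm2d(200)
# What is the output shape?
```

Input: (13, 200, 10, 10) -> Output: (13, 200, 10, 10)

Answer: (13, 200, 10, 10)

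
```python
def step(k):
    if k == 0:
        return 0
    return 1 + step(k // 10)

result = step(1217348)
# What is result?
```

Count of digits of 1217348: 7

Answer: 7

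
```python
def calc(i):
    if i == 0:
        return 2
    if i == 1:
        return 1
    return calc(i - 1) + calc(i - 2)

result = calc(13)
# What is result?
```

Build up from base cases: calc(0)=2, calc(1)=1, calc(2)=3, calc(3)=4, calc(4)=7, calc(5)=11, calc(6)=18, ..., calc(13)=521

Answer: 521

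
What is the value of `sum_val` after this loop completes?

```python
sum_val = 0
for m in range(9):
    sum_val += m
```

Sum of 0 to 8 = 36
`sum_val` takes the values: 0 → 1 → 3 → 6 → 10 → 15 → 21 → 28 → 36

Answer: 36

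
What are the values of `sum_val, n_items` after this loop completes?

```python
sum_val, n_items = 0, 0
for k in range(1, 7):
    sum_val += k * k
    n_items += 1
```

Sum of squares and count
`sum_val, n_items` takes the values: (0, 0) → (1, 0) → (1, 1) → (5, 1) → (5, 2) → (14, 2) → (14, 3) → (30, 3) → (30, 4) → (55, 4) → (55, 5) → (91, 5) → (91, 6)

Answer: 91, 6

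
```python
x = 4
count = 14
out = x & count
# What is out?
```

Trace:
`x = 4` → x = 4
`count = 14` → count = 14
`out = x & count` → out = 4
So out = 4

Answer: 4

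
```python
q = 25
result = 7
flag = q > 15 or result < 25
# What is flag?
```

Trace:
`q = 25` → q = 25
`result = 7` → result = 7
`flag = q > 15 or result < 25` → flag = True
So flag = True

Answer: True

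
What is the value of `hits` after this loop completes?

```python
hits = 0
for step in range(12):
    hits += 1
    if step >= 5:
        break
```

Loop breaks when step reaches 5, hits is 6
`hits` takes the values: 0 → 1 → 2 → 3 → 4 → 5 → 6

Answer: 6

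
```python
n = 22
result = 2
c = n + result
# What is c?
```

Trace:
`n = 22` → n = 22
`result = 2` → result = 2
`c = n + result` → c = 24
So c = 24

Answer: 24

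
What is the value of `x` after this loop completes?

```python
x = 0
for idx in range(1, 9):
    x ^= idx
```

XOR of 1 to 8
`x` takes the values: 0 → 1 → 3 → 0 → 4 → 1 → 7 → 0 → 8

Answer: 8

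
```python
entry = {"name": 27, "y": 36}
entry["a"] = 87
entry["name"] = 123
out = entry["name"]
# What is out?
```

Trace:
`entry = {"name": 27, "y": 36}` → entry = {'name': 27, 'y': 36}
`entry["a"] = 87` → entry = {'name': 27, 'y': 36, 'a': 87}
`entry["name"] = 123` → entry = {'name': 123, 'y': 36, 'a': 87}
`out = entry["name"]` → out = 123
So out = 123

Answer: 123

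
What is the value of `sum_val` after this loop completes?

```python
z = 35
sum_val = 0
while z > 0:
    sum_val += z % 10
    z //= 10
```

Sum digits of 35
`sum_val` takes the values: 0 → 5 → 8

Answer: 8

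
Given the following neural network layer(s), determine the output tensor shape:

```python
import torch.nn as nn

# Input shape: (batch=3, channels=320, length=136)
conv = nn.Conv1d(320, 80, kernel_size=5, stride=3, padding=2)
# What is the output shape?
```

Input: (3, 320, 136) -> Output: (3, 80, 46)

Answer: (3, 80, 46)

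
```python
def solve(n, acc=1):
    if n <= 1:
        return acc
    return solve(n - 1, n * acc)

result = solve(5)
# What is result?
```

Accumulator trace (n, acc): (5, 1) -> (4, 5) -> (3, 20) -> (2, 60) -> (1, 120) -> return 120

Answer: 120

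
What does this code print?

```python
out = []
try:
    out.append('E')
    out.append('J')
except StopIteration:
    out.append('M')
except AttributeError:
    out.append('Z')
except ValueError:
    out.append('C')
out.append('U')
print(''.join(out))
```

Execution trace: 'E' (try body) → 'J' (try body, no exception) → 'U' (after the try/except). Output: EJU

Answer: EJU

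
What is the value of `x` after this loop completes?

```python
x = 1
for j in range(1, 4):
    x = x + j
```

Start at 1, add 1 through 3
`x` takes the values: 1 → 2 → 4 → 7

Answer: 7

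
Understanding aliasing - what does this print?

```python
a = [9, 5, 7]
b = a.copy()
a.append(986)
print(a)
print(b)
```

Key concept: list.copy() creates independent copy.
Step by step:
`a = [9, 5, 7]` → a = [9, 5, 7]
`b = a.copy()` → b = [9, 5, 7]
`a.append(986)` → a = [9, 5, 7, 986]
`print(a)` → prints [9, 5, 7, 986]
`print(b)` → prints [9, 5, 7]

Answer:
[9, 5, 7, 986]
[9, 5, 7]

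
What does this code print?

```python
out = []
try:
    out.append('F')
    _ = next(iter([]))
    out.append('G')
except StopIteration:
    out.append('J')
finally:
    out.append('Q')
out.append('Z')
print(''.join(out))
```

Execution trace: 'F' (try body) → 'J' (except StopIteration) → 'Q' (finally) → 'Z' (after the try/except). Output: FJQZ

Answer: FJQZ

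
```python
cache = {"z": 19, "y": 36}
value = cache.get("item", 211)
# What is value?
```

Trace:
`cache = {"z": 19, "y": 36}` → cache = {'z': 19, 'y': 36}
`value = cache.get("item", 211)` → value = 211
So value = 211

Answer: 211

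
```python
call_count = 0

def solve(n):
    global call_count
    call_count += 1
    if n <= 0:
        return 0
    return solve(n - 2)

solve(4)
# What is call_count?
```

Linear recursion stepping by 2: 3 calls from n=4 down to ≤0.

Answer: 3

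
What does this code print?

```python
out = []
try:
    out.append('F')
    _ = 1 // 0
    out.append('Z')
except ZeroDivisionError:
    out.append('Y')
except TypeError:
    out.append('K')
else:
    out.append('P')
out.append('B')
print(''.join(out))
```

Execution trace: 'F' (try body) → 'Y' (except ZeroDivisionError) → 'B' (after the try/except). Output: FYB

Answer: FYB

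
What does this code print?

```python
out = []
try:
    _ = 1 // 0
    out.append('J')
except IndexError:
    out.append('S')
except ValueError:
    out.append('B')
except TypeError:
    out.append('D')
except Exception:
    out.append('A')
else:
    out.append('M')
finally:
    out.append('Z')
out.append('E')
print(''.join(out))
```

Execution trace: 'A' (except Exception) → 'Z' (finally) → 'E' (after the try/except). Output: AZE

Answer: AZE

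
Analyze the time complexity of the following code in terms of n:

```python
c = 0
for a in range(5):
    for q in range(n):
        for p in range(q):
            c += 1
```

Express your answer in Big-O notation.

Each loop level contributes: 1 × n × n. Multiplying the contributions gives O(n^2).

Answer: O(n^2)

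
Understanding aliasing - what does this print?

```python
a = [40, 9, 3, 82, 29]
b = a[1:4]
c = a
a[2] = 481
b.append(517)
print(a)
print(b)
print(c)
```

Key concept: slice vs alias.
Step by step:
`a = [40, 9, 3, 82, 29]` → a = [40, 9, 3, 82, 29]
`b = a[1:4]` → b = [9, 3, 82]
`c = a` → c = [40, 9, 3, 82, 29] (same object as a)
`a[2] = 481` → a = [40, 9, 481, 82, 29] (same object as c); c = [40, 9, 481, 82, 29] (same object as a)
`b.append(517)` → b = [9, 3, 82, 517]
`print(a)` → prints [40, 9, 481, 82, 29]
`print(b)` → prints [9, 3, 82, 517]
`print(c)` → prints [40, 9, 481, 82, 29]

Answer:
[40, 9, 481, 82, 29]
[9, 3, 82, 517]
[40, 9, 481, 82, 29]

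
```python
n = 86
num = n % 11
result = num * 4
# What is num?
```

Trace:
`n = 86` → n = 86
`num = n % 11` → num = 9
`result = num * 4` → result = 36
So num = 9

Answer: 9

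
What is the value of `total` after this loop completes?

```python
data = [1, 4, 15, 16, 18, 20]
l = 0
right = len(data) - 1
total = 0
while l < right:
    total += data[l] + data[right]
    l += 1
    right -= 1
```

Sum of pairs from ends
`total` takes the values: 0 → 21 → 43 → 74

Answer: 74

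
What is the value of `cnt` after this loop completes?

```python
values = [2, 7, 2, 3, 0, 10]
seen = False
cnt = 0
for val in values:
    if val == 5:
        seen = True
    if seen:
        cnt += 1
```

Count elements after first 5 in [2, 7, 2, 3, 0, 10]
`cnt` takes the values: 0

Answer: 0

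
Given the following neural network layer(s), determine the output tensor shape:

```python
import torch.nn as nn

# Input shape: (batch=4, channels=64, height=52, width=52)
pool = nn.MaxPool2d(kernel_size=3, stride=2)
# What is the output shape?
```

Input: (4, 64, 52, 52) -> Output: (4, 64, 25, 25)

Answer: (4, 64, 25, 25)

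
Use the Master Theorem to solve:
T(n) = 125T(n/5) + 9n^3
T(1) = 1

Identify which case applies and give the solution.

a=125, b=5, f(n)=9n^3. log_5(125) = 3. Since c=3 = 3, Case 2 applies: T(n) = Θ(n^log_b(a) · log n) = O(n^3 log n).

Answer: O(n^3 log n) - Case 2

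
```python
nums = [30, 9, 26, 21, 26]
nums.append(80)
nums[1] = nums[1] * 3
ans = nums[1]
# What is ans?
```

Trace:
`nums = [30, 9, 26, 21, 26]` → nums = [30, 9, 26, 21, 26]
`nums.append(80)` → nums = [30, 9, 26, 21, 26, 80]
`nums[1] = nums[1] * 3` → nums = [30, 27, 26, 21, 26, 80]
`ans = nums[1]` → ans = 27
So ans = 27

Answer: 27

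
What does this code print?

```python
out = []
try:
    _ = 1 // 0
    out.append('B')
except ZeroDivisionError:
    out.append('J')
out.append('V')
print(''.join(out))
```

Execution trace: 'J' (except ZeroDivisionError) → 'V' (after the try/except). Output: JV

Answer: JV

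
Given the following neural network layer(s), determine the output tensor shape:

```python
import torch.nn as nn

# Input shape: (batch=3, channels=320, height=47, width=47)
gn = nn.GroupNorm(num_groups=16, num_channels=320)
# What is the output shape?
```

Input: (3, 320, 47, 47) -> Output: (3, 320, 47, 47)

Answer: (3, 320, 47, 47)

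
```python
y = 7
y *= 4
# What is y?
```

Trace:
`y = 7` → y = 7
`y *= 4` → y = 28
So y = 28

Answer: 28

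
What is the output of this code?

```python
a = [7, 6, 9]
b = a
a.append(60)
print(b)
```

Key concept: basic list aliasing.
Step by step:
`a = [7, 6, 9]` → a = [7, 6, 9]
`b = a` → b = [7, 6, 9] (same object as a)
`a.append(60)` → a = [7, 6, 9, 60] (same object as b); b = [7, 6, 9, 60] (same object as a)
`print(b)` → prints [7, 6, 9, 60]

Answer: [7, 6, 9, 60]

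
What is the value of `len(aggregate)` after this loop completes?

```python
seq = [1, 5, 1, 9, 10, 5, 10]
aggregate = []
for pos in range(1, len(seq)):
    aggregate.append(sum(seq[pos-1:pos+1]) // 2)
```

Number of 2-element averages
`aggregate` takes the values: [] → [3] → [3, 3] → [3, 3, 5] → [3, 3, 5, 9] → [3, 3, 5, 9, 7] → [3, 3, 5, 9, 7, 7]
So `len(aggregate)` = 6

Answer: 6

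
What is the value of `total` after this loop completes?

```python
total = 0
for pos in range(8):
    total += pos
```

Sum of 0 to 7 = 28
`total` takes the values: 0 → 1 → 3 → 6 → 10 → 15 → 21 → 28

Answer: 28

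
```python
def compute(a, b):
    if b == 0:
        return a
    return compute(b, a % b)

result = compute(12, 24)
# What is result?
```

compute(12, 24) -> compute(24, 12) -> compute(12, 0) -> 12

Answer: 12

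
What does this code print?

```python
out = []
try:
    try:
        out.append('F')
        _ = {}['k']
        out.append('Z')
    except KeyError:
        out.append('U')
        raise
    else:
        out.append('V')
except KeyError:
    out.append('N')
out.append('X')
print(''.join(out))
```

Execution trace: 'F' (inner try body) → 'U' (inner except KeyError) → 'N' (outer except KeyError) → 'X' (after the try/except). Output: FUNX

Answer: FUNX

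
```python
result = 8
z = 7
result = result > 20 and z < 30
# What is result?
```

Trace:
`result = 8` → result = 8
`z = 7` → z = 7
`result = result > 20 and z < 30` → result = False
So result = False

Answer: False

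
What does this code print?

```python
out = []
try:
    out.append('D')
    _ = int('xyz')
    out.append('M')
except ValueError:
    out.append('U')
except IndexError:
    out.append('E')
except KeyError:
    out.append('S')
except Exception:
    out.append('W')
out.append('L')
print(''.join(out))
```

Execution trace: 'D' (try body) → 'U' (except ValueError) → 'L' (after the try/except). Output: DUL

Answer: DUL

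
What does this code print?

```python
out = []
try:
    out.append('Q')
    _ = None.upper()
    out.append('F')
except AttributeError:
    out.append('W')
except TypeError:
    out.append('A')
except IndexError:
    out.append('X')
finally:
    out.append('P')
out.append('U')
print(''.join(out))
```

Execution trace: 'Q' (try body) → 'W' (except AttributeError) → 'P' (finally) → 'U' (after the try/except). Output: QWPU

Answer: QWPU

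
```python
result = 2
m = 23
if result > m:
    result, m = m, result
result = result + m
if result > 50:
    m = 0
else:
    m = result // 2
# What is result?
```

Trace:
`result = 2` → result = 2
`m = 23` → m = 23
`if result > m: ...` → result > m is False → no variable changes
`result = result + m` → result = 25
`if result > 50: ...` → result > 50 is False, take else branch → m = 12
So result = 25

Answer: 25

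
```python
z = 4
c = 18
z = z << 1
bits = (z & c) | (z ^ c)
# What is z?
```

Trace:
`z = 4` → z = 4
`c = 18` → c = 18
`z = z << 1` → z = 8
`bits = (z & c) | (z ^ c)` → bits = 26
So z = 8

Answer: 8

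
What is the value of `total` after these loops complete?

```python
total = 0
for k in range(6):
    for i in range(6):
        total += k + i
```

Sum of all k+i for k,i in 6x6
`total` takes the values: 0 → 1 → 3 → 6 → 10 → 15 → 16 → 18 → 21 → 25 → 30 → 36 → 38 → 41 → 45 → 50 → 56 → 63 → 66 → 70 → 75 → 81 → 88 → 96 → 100 → 105 → 111 → 118 → 126 → 135 → 140 → 146 → 153 → 161 → 170 → 180

Answer: 180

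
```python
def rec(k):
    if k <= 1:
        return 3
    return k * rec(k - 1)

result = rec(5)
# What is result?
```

rec(5) = 5 * 4 * 3 * 2 * 3 = 360

Answer: 360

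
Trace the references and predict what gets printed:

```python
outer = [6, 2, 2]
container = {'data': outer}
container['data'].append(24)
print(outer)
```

Key concept: dict holds reference to list.
Step by step:
`outer = [6, 2, 2]` → outer = [6, 2, 2]
`container = {'data': outer}` → container = {'data': [6, 2, 2]}
`container['data'].append(24)` → outer = [6, 2, 2, 24]; container = {'data': [6, 2, 2, 24]}
`print(outer)` → prints [6, 2, 2, 24]

Answer: [6, 2, 2, 24]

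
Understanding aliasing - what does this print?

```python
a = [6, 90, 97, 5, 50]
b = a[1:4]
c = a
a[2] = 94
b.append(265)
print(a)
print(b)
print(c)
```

Key concept: slice vs alias.
Step by step:
`a = [6, 90, 97, 5, 50]` → a = [6, 90, 97, 5, 50]
`b = a[1:4]` → b = [90, 97, 5]
`c = a` → c = [6, 90, 97, 5, 50] (same object as a)
`a[2] = 94` → a = [6, 90, 94, 5, 50] (same object as c); c = [6, 90, 94, 5, 50] (same object as a)
`b.append(265)` → b = [90, 97, 5, 265]
`print(a)` → prints [6, 90, 94, 5, 50]
`print(b)` → prints [90, 97, 5, 265]
`print(c)` → prints [6, 90, 94, 5, 50]

Answer:
[6, 90, 94, 5, 50]
[90, 97, 5, 265]
[6, 90, 94, 5, 50]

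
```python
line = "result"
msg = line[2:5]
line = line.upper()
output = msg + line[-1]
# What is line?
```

Trace:
`line = "result"` → line = 'result'
`msg = line[2:5]` → msg = 'sul'
`line = line.upper()` → line = 'RESULT'
`output = msg + line[-1]` → output = 'sulT'
So line = 'RESULT'

Answer: 'RESULT'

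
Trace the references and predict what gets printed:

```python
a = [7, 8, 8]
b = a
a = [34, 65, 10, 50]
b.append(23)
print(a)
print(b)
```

Key concept: rebinding vs mutation: a is rebound to a new list, b still points at the original.
Step by step:
`a = [7, 8, 8]` → a = [7, 8, 8]
`b = a` → b = [7, 8, 8] (same object as a)
`a = [34, 65, 10, 50]` → a = [34, 65, 10, 50]
`b.append(23)` → b = [7, 8, 8, 23]
`print(a)` → prints [34, 65, 10, 50]
`print(b)` → prints [7, 8, 8, 23]

Answer:
[34, 65, 10, 50]
[7, 8, 8, 23]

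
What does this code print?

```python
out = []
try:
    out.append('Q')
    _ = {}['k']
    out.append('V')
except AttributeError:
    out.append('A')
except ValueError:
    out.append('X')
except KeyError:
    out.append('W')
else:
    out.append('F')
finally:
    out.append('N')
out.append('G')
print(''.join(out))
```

Execution trace: 'Q' (try body) → 'W' (except KeyError) → 'N' (finally) → 'G' (after the try/except). Output: QWNG

Answer: QWNG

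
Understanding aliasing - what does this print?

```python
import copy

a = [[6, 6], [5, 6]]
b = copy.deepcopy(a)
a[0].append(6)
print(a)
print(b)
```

Key concept: deep copy is fully independent.
Step by step:
`a = [[6, 6], [5, 6]]` → a = [[6, 6], [5, 6]]
`b = copy.deepcopy(a)` → b = [[6, 6], [5, 6]]
`a[0].append(6)` → a = [[6, 6, 6], [5, 6]]
`print(a)` → prints [[6, 6, 6], [5, 6]]
`print(b)` → prints [[6, 6], [5, 6]]

Answer:
[[6, 6, 6], [5, 6]]
[[6, 6], [5, 6]]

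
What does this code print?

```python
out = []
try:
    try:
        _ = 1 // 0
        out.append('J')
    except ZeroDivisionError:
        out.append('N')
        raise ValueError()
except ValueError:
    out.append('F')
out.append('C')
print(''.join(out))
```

Execution trace: 'N' (inner except ZeroDivisionError) → 'F' (outer except ValueError) → 'C' (after the try/except). Output: NFC

Answer: NFC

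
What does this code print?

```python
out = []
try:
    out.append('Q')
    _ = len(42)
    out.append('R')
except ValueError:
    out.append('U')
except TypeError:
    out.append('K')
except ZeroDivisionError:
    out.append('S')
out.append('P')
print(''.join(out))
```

Execution trace: 'Q' (try body) → 'K' (except TypeError) → 'P' (after the try/except). Output: QKP

Answer: QKP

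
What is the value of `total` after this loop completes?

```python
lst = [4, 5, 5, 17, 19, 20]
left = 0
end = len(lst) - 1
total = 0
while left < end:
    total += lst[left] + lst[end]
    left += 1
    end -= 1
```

Sum of pairs from ends
`total` takes the values: 0 → 24 → 48 → 70

Answer: 70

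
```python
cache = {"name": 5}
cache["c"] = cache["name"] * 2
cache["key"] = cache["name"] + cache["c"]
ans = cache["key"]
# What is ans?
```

Trace:
`cache = {"name": 5}` → cache = {'name': 5}
`cache["c"] = cache["name"] * 2` → cache = {'name': 5, 'c': 10}
`cache["key"] = cache["name"] + cache["c"]` → cache = {'name': 5, 'c': 10, 'key': 15}
`ans = cache["key"]` → ans = 15
So ans = 15

Answer: 15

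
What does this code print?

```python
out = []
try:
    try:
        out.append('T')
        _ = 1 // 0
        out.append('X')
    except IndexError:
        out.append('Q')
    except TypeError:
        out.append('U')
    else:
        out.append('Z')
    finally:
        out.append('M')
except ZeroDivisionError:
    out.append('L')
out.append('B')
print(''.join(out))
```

Execution trace: 'T' (inner try body) → 'M' (inner finally) → 'L' (outer except ZeroDivisionError) → 'B' (after the try/except). Output: TMLB

Answer: TMLB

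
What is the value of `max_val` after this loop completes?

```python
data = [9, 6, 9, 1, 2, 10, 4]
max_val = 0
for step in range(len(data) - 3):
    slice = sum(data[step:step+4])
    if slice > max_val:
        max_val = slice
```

Max sum of 4-element window in [9, 6, 9, 1, 2, 10, 4]
`max_val` takes the values: 0 → 25

Answer: 25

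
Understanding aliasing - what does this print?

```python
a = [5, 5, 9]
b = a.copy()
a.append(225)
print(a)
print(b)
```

Key concept: list.copy() creates independent copy.
Step by step:
`a = [5, 5, 9]` → a = [5, 5, 9]
`b = a.copy()` → b = [5, 5, 9]
`a.append(225)` → a = [5, 5, 9, 225]
`print(a)` → prints [5, 5, 9, 225]
`print(b)` → prints [5, 5, 9]

Answer:
[5, 5, 9, 225]
[5, 5, 9]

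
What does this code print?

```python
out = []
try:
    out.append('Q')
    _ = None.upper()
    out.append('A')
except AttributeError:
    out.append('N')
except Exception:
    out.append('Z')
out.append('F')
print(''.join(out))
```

Execution trace: 'Q' (try body) → 'N' (except AttributeError) → 'F' (after the try/except). Output: QNF

Answer: QNF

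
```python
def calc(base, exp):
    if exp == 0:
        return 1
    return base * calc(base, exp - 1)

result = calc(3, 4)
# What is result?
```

calc(3, 4) = 3 * 3 * 3 * 3 = 81

Answer: 81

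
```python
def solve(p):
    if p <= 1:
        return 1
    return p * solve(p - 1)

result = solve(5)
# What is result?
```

solve(5) = 5 * 4 * 3 * 2 * 1 = 120

Answer: 120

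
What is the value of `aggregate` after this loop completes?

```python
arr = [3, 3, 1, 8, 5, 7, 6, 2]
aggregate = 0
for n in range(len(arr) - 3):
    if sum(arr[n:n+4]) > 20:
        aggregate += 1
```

Count windows with sum > 20
`aggregate` takes the values: 0 → 1 → 2

Answer: 2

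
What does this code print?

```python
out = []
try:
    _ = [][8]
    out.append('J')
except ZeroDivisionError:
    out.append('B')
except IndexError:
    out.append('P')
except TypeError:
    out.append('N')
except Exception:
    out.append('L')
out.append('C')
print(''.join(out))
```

Execution trace: 'P' (except IndexError) → 'C' (after the try/except). Output: PC

Answer: PC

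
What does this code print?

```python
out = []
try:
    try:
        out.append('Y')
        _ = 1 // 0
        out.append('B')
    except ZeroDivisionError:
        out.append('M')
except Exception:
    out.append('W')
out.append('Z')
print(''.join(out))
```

Execution trace: 'Y' (inner try body) → 'M' (inner except ZeroDivisionError) → 'Z' (after the try/except). Output: YMZ

Answer: YMZ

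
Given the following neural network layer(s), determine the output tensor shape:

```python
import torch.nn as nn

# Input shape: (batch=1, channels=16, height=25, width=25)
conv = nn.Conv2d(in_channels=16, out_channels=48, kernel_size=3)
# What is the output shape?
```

Input: (1, 16, 25, 25) -> Output: (1, 48, 23, 23)

Answer: (1, 48, 23, 23)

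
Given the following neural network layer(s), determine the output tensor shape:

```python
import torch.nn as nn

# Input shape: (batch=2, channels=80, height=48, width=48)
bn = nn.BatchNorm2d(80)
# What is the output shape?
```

Input: (2, 80, 48, 48) -> Output: (2, 80, 48, 48)

Answer: (2, 80, 48, 48)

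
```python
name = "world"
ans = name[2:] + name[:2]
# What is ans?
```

Trace:
`name = "world"` → name = 'world'
`ans = name[2:] + name[:2]` → ans = 'rldwo'
So ans = 'rldwo'

Answer: 'rldwo'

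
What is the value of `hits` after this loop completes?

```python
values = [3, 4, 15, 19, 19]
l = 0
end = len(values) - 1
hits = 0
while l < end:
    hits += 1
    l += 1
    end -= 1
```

Iterations until pointers meet (list length 5)
`hits` takes the values: 0 → 1 → 2

Answer: 2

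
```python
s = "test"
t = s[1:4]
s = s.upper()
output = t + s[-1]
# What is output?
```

Trace:
`s = "test"` → s = 'test'
`t = s[1:4]` → t = 'est'
`s = s.upper()` → s = 'TEST'
`output = t + s[-1]` → output = 'estT'
So output = 'estT'

Answer: 'estT'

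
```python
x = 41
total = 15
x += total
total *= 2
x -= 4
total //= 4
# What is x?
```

Trace:
`x = 41` → x = 41
`total = 15` → total = 15
`x += total` → x = 56
`total *= 2` → total = 30
`x -= 4` → x = 52
`total //= 4` → total = 7
So x = 52

Answer: 52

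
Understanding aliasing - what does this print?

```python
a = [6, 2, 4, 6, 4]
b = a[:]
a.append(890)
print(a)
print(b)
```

Key concept: slice [:] creates copy.
Step by step:
`a = [6, 2, 4, 6, 4]` → a = [6, 2, 4, 6, 4]
`b = a[:]` → b = [6, 2, 4, 6, 4]
`a.append(890)` → a = [6, 2, 4, 6, 4, 890]
`print(a)` → prints [6, 2, 4, 6, 4, 890]
`print(b)` → prints [6, 2, 4, 6, 4]

Answer:
[6, 2, 4, 6, 4, 890]
[6, 2, 4, 6, 4]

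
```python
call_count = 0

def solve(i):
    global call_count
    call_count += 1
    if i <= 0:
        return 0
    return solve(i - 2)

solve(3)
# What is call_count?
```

Linear recursion stepping by 2: 3 calls from i=3 down to ≤0.

Answer: 3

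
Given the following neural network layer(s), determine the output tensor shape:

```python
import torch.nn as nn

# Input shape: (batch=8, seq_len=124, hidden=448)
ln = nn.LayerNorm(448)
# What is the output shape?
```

Input: (8, 124, 448) -> Output: (8, 124, 448)

Answer: (8, 124, 448)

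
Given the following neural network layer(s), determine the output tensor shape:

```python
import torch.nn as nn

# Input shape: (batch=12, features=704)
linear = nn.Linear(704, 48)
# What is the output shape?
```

Input: (12, 704) -> Output: (12, 48)

Answer: (12, 48)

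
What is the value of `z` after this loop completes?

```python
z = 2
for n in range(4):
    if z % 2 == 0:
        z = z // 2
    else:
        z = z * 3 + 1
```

Collatz-style transformation from 2
`z` takes the values: 2 → 1 → 4 → 2 → 1

Answer: 1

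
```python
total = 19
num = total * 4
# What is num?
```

Trace:
`total = 19` → total = 19
`num = total * 4` → num = 76
So num = 76

Answer: 76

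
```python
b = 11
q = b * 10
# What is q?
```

Trace:
`b = 11` → b = 11
`q = b * 10` → q = 110
So q = 110

Answer: 110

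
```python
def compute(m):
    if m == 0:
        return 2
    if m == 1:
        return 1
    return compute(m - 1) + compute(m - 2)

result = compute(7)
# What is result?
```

Build up from base cases: compute(0)=2, compute(1)=1, compute(2)=3, compute(3)=4, compute(4)=7, compute(5)=11, compute(6)=18, ..., compute(7)=29

Answer: 29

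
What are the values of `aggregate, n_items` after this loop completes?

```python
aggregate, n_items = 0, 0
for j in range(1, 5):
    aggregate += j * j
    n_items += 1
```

Sum of squares and count
`aggregate, n_items` takes the values: (0, 0) → (1, 0) → (1, 1) → (5, 1) → (5, 2) → (14, 2) → (14, 3) → (30, 3) → (30, 4)

Answer: 30, 4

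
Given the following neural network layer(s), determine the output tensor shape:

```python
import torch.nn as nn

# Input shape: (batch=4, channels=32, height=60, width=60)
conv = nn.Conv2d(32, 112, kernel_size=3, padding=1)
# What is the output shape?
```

Input: (4, 32, 60, 60) -> Output: (4, 112, 60, 60)

Answer: (4, 112, 60, 60)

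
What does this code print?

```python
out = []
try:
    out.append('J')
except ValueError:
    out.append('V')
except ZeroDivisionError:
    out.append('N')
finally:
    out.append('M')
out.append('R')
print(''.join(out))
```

Execution trace: 'J' (try body, no exception) → 'M' (finally) → 'R' (after the try/except). Output: JMR

Answer: JMR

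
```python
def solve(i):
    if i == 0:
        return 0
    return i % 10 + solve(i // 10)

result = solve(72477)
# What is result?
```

Sum of digits of 72477: 7 + 7 + 4 + 2 + 7 = 27

Answer: 27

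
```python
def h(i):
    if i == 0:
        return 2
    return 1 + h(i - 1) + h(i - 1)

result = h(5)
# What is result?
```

h(i) = 1 + 2·h(i-1), h(0)=2. Closed form: (2+1)·2^5 - 1 = 95.

Answer: 95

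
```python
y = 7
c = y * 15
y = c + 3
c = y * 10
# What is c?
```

Trace:
`y = 7` → y = 7
`c = y * 15` → c = 105
`y = c + 3` → y = 108
`c = y * 10` → c = 1080
So c = 1080

Answer: 1080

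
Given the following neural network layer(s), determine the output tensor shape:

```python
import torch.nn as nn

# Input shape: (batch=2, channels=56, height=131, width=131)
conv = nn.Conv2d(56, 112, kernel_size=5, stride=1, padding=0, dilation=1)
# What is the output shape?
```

Input: (2, 56, 131, 131) -> Output: (2, 112, 127, 127)

Answer: (2, 112, 127, 127)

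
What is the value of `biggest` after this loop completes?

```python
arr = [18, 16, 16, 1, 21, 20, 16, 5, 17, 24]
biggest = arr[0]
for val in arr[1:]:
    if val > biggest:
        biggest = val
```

Maximum of [18, 16, 16, 1, 21, 20, 16, 5, 17, 24]
`biggest` takes the values: 18 → 21 → 24

Answer: 24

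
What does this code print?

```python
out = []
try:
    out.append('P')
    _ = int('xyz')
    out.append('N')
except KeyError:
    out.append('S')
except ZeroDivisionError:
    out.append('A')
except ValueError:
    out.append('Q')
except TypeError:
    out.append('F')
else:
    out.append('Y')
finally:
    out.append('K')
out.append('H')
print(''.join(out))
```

Execution trace: 'P' (try body) → 'Q' (except ValueError) → 'K' (finally) → 'H' (after the try/except). Output: PQKH

Answer: PQKH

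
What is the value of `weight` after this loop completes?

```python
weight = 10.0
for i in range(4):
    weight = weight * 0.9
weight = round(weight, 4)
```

Exponential decay: 10.0 * 0.9^4
`weight` takes the values: 10.0 → 9.0 → 8.1 → 7.29 → 6.561

Answer: 6.561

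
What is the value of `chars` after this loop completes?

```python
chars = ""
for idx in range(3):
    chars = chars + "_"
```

Repeat '_' 3 times
`chars` takes the values: "" → "_" → "__" → "___"

Answer: "___"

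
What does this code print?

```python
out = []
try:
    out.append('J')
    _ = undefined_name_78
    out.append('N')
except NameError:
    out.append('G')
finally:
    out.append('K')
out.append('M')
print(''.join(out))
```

Execution trace: 'J' (try body) → 'G' (except NameError) → 'K' (finally) → 'M' (after the try/except). Output: JGKM

Answer: JGKM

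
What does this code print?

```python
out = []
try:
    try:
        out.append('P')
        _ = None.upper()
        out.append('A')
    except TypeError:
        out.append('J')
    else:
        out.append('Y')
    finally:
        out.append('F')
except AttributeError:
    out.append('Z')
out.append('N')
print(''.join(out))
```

Execution trace: 'P' (try body) → 'F' (finally) → 'Z' (outer except AttributeError) → 'N' (after the try/except). Output: PFZN

Answer: PFZN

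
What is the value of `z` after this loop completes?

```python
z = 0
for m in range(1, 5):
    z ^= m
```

XOR of 1 to 4
`z` takes the values: 0 → 1 → 3 → 0 → 4

Answer: 4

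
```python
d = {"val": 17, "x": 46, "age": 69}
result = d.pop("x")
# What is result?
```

Trace:
`d = {"val": 17, "x": 46, "age": 69}` → d = {'val': 17, 'x': 46, 'age': 69}
`result = d.pop("x")` → d = {'val': 17, 'age': 69}; result = 46
So result = 46

Answer: 46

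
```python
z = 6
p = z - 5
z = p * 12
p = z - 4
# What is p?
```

Trace:
`z = 6` → z = 6
`p = z - 5` → p = 1
`z = p * 12` → z = 12
`p = z - 4` → p = 8
So p = 8

Answer: 8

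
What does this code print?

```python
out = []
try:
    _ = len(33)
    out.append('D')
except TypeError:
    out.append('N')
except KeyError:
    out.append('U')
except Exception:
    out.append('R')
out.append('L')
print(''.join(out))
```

Execution trace: 'N' (except TypeError) → 'L' (after the try/except). Output: NL

Answer: NL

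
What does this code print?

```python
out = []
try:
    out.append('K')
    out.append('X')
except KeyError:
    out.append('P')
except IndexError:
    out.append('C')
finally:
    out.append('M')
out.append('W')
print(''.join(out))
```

Execution trace: 'K' (try body) → 'X' (try body, no exception) → 'M' (finally) → 'W' (after the try/except). Output: KXMW

Answer: KXMW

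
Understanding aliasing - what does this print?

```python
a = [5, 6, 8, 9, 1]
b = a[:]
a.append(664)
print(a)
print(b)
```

Key concept: slice [:] creates copy.
Step by step:
`a = [5, 6, 8, 9, 1]` → a = [5, 6, 8, 9, 1]
`b = a[:]` → b = [5, 6, 8, 9, 1]
`a.append(664)` → a = [5, 6, 8, 9, 1, 664]
`print(a)` → prints [5, 6, 8, 9, 1, 664]
`print(b)` → prints [5, 6, 8, 9, 1]

Answer:
[5, 6, 8, 9, 1, 664]
[5, 6, 8, 9, 1]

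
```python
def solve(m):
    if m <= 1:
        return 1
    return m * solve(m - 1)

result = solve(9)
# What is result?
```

solve(9) = 9 * 8 * 7 * 6 * 5 * 4 * 3 * 2 * 1 = 362880

Answer: 362880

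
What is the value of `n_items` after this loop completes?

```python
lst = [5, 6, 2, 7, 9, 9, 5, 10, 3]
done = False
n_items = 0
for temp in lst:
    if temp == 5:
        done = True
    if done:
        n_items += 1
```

Count elements after first 5 in [5, 6, 2, 7, 9, 9, 5, 10, 3]
`n_items` takes the values: 0 → 1 → 2 → 3 → 4 → 5 → 6 → 7 → 8 → 9

Answer: 9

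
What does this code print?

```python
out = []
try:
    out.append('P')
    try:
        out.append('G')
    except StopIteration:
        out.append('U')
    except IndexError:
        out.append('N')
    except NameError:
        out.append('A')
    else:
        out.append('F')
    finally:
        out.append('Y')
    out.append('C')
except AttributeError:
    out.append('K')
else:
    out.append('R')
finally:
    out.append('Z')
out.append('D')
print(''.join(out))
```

Execution trace: 'P' (try body) → 'G' (inner try body, no exception) → 'F' (inner else) → 'Y' (inner finally) → 'C' (try body, no exception) → 'R' (else) → 'Z' (finally) → 'D' (after the try/except). Output: PGFYCRZD

Answer: PGFYCRZD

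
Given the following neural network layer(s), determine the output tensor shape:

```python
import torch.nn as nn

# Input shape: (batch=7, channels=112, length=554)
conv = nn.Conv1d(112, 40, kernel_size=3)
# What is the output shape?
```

Input: (7, 112, 554) -> Output: (7, 40, 552)

Answer: (7, 40, 552)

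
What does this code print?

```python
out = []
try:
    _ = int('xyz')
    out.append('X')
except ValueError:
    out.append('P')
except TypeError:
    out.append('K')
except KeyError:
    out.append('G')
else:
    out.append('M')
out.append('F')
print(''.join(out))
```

Execution trace: 'P' (except ValueError) → 'F' (after the try/except). Output: PF

Answer: PF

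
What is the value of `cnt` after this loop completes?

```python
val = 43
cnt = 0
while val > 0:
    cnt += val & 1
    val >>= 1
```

Count set bits in 43 (binary: 0b101011)
`cnt` takes the values: 0 → 1 → 2 → 3 → 4

Answer: 4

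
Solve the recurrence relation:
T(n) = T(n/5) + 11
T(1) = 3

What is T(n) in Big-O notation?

Each step divides n by 5 and adds 11. After log_5(n) steps we reach T(1)=3. So T(n) = 11·log_5(n) + 3 = O(log n).

Answer: O(log n)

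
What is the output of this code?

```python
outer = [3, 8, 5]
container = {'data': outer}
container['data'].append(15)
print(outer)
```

Key concept: dict holds reference to list.
Step by step:
`outer = [3, 8, 5]` → outer = [3, 8, 5]
`container = {'data': outer}` → container = {'data': [3, 8, 5]}
`container['data'].append(15)` → outer = [3, 8, 5, 15]; container = {'data': [3, 8, 5, 15]}
`print(outer)` → prints [3, 8, 5, 15]

Answer: [3, 8, 5, 15]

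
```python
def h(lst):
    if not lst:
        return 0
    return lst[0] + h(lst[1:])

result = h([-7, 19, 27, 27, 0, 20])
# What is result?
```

(-7) + 19 + 27 + 27 + 0 + 20 + 0 = 86

Answer: 86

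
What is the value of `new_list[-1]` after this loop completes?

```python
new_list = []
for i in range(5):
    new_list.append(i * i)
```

Last element of squares 0 to 4
`new_list` takes the values: [] → [0] → [0, 1] → [0, 1, 4] → [0, 1, 4, 9] → [0, 1, 4, 9, 16]
So `new_list[-1]` = 16

Answer: 16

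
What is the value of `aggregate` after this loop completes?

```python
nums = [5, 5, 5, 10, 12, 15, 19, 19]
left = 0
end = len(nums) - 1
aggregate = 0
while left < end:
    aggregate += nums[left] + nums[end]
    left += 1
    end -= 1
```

Sum of pairs from ends
`aggregate` takes the values: 0 → 24 → 48 → 68 → 90

Answer: 90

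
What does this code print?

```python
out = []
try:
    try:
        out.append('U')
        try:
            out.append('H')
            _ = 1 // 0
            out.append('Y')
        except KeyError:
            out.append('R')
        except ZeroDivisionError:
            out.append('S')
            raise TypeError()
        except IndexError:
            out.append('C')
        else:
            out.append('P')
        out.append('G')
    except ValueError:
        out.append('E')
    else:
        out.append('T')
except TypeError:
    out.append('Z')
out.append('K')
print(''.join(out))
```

Execution trace: 'U' (try body) → 'H' (inner try body) → 'S' (inner except ZeroDivisionError) → 'Z' (outer except TypeError) → 'K' (after the try/except). Output: UHSZK

Answer: UHSZK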